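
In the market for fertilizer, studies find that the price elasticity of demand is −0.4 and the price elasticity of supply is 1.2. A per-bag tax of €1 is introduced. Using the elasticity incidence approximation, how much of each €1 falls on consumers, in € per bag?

Consumers bear ≈ €0.75 per bag.

Incidence ratio: consumers' share ≈ εs / (εs + |εd|) = 1.2 / (1.2 + 0.4) = 0.75.
So consumers bear ≈ 0.75 × €1 = €0.75; producers bear €0.25.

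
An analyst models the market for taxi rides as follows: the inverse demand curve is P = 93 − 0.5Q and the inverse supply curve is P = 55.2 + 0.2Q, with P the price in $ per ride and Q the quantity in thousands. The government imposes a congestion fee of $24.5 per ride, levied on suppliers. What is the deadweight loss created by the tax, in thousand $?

Inverting to Q(P) form: Qd = 186 − 2P; Qs = 5P − 276.
Without the tax, 186 − 2P = 5P − 276 gives 7P = 462, so P* = $66 and Q* = 54.
With the tax collected from suppliers, supply shifts: Qs = 5(P − 24.5) − 276.
Solving gives Q = 19 with buyers paying $83.5 and suppliers receiving $59 (the $24.5 wedge).
Quantity falls by |ΔQ| = |54 − 19| = 35.
DWL = ½ · t · |ΔQ| = ½ · 24.5 · 35 = $428.75.

Deadweight loss = $428.75 thousand.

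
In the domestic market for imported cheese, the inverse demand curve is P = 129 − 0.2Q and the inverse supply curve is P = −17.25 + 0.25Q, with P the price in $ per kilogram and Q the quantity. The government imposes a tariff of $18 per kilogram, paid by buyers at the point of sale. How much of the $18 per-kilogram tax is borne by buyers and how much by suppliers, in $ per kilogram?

Inverting to Q(P) form: Qd = 645 − 5P; Qs = 4P + 69.
Without the tax, 645 − 5P = 4P + 69 gives 9P = 576, so P* = $64 and Q* = 325.
With the tax collected from buyers, demand (in seller-price terms) shifts: Qd = 645 − 5(P + 18).
New equilibrium: buyers pay $72, suppliers receive $54, Q = 285. (Wedge: Pb − Ps = 18.)
Burden on buyers: $8; on suppliers: $10. (They sum to $18.)

Buyers bear $8 per kilogram; suppliers bear $10 per kilogram.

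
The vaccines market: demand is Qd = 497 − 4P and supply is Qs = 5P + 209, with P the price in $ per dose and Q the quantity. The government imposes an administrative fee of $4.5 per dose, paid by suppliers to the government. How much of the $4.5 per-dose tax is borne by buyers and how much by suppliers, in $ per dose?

Buyers bear $2.5 per dose; suppliers bear $2 per dose.

Without the tax, 497 − 4P = 5P + 209 gives 9P = 288, so P* = $32 and Q* = 369.
With the tax collected from suppliers, supply shifts: Qs = 5(P − 4.5) + 209.
Solving gives Q = 359 with buyers paying $34.5 and suppliers receiving $30 (the $4.5 wedge).
Burden on buyers: $2.5; on suppliers: $2. (They sum to $4.5.)
The less price-elastic side of the market bears the larger share of a per-unit tax.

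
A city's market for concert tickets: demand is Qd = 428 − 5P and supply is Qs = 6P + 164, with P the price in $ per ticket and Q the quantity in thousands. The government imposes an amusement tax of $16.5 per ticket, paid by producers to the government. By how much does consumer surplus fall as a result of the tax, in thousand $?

Before the tax: set 428 − 5P = 6P + 164 → P* = $24, Q* = 308.
With the tax collected from producers, supply shifts: Qs = 6(P − 16.5) + 164.
Solving gives Q = 263 with consumers paying $33 and producers receiving $16.5 (the $16.5 wedge).
ΔCS is the trapezoid between Q = 263 and Q = 308 of height $9: ½ · (308 + 263) · 9 = $2569.5.

Consumer surplus falls by $2569.5 thousand.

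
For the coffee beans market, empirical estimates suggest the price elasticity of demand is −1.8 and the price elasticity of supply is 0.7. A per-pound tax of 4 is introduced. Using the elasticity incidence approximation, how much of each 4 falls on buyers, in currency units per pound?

Buyers bear ≈ 1.12 per pound.

Incidence ratio: buyers' share ≈ εs / (εs + |εd|) = 0.7 / (0.7 + 1.8) = 0.28.
So buyers bear ≈ 0.28 × 4 = 1.12; producers bear 2.88.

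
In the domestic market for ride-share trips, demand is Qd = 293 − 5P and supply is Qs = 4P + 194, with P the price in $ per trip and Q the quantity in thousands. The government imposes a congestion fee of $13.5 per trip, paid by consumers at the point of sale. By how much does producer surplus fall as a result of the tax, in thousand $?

Before the tax: set 293 − 5P = 4P + 194 → P* = $11, Q* = 238.
With the tax collected from consumers, demand (in seller-price terms) shifts: Qd = 293 − 5(P + 13.5).
New equilibrium: consumers pay $17, suppliers receive $3.5, Q = 208. (Wedge: Pb − Ps = 13.5.)
ΔPS is the trapezoid between Q = 208 and Q = 238 of height $7.5: ½ · (238 + 208) · 7.5 = $1672.5.

Producer surplus falls by $1672.5 thousand.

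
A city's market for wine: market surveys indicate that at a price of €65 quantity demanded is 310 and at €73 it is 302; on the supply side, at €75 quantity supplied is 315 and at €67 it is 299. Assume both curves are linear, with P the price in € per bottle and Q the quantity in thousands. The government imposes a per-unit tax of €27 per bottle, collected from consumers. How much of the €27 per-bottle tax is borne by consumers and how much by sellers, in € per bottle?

Consumers bear €18 per bottle; sellers bear €9 per bottle.

Demand slope: (302 − 310)/(73 − 65) = -1, so Qd = 375 − P.
Supply slope: (299 − 315)/(67 − 75) = 2, so Qs = 2P + 165.
Without the tax, 375 − P = 2P + 165 gives 3P = 210, so P* = €70 and Q* = 305.
With the tax collected from consumers, demand (in seller-price terms) shifts: Qd = 375 − (P + 27).
Solving gives Q = 287 with consumers paying €88 and sellers receiving €61 (the €27 wedge).
Burden on consumers: €18; on sellers: €9. (They sum to €27.)
The less price-elastic side of the market bears the larger share of a per-unit tax.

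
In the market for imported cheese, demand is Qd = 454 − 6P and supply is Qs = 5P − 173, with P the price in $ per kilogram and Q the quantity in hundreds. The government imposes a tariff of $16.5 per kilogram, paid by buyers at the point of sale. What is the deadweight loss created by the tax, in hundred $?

Without the tax, 454 − 6P = 5P − 173 gives 11P = 627, so P* = $57 and Q* = 112.
With the tax collected from buyers, demand (in seller-price terms) shifts: Qd = 454 − 6(P + 16.5).
Solving gives Q = 67 with buyers paying $64.5 and sellers receiving $48 (the $16.5 wedge).
Quantity falls by |ΔQ| = |112 − 67| = 45.
DWL = ½ · t · |ΔQ| = ½ · 16.5 · 45 = $371.25.

Deadweight loss = $371.25 hundred.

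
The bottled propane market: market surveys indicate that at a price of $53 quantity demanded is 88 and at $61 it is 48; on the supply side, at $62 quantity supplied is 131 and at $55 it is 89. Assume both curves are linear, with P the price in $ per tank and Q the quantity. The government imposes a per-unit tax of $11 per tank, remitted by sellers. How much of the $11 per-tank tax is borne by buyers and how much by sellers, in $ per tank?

Buyers bear $6 per tank; sellers bear $5 per tank.

Demand slope: (48 − 88)/(61 − 53) = -5, so Qd = 353 − 5P.
Supply slope: (89 − 131)/(55 − 62) = 6, so Qs = 6P − 241.
Before the tax: set 353 − 5P = 6P − 241 → P* = $54, Q* = 83.
With the tax collected from sellers, supply shifts: Qs = 6(P − 11) − 241.
New equilibrium: buyers pay $60, sellers receive $49, Q = 53. (Wedge: Pb − Ps = 11.)
Burden on buyers: $6; on sellers: $5. (They sum to $11.)
The less price-elastic side of the market bears the larger share of a per-unit tax.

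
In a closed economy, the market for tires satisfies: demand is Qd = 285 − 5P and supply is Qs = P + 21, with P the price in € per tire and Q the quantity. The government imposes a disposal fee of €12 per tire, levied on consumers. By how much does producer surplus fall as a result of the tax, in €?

Producer surplus falls by €600.

Without the tax, 285 − 5P = P + 21 gives 6P = 264, so P* = €44 and Q* = 65.
With the tax collected from consumers, demand (in seller-price terms) shifts: Qd = 285 − 5(P + 12).
Solving gives Q = 55 with consumers paying €46 and producers receiving €34 (the €12 wedge).
ΔPS is the trapezoid between Q = 55 and Q = 65 of height €10: ½ · (65 + 55) · 10 = €600.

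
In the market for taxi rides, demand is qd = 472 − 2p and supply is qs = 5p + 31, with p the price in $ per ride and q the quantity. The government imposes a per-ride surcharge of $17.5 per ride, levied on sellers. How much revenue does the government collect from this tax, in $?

Tax revenue = $5617.5.

Before the tax: set 472 − 2p = 5p + 31 → p* = $63, q* = 346.
With the tax collected from sellers, supply shifts: qs = 5(p − 17.5) + 31.
New equilibrium: buyers pay $75.5, sellers receive $58, q = 321. (Wedge: pb − ps = 17.5.)
Revenue = t · Q = 17.5 · 321 = $5617.5.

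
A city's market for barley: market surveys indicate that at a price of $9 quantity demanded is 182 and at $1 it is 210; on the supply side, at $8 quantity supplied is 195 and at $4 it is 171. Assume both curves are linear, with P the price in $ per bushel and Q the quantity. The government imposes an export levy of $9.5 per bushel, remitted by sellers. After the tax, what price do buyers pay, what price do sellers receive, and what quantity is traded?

Buyers pay $13; sellers receive $3.5; quantity = 168.

Demand slope: (210 − 182)/(1 − 9) = -3.5, so Qd = 213.5 − 3.5P.
Supply slope: (171 − 195)/(4 − 8) = 6, so Qs = 6P + 147.
Before the tax: set 213.5 − 3.5P = 6P + 147 → P* = $7, Q* = 189.
With the tax collected from sellers, supply shifts: Qs = 6(P − 9.5) + 147.
New equilibrium: buyers pay $13, sellers receive $3.5, Q = 168. (Wedge: Pb − Ps = 9.5.)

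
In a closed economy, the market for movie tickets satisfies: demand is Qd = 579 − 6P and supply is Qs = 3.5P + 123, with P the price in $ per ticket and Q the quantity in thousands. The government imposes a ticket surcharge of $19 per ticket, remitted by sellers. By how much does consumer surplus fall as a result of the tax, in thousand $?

Consumer surplus falls by $1890 thousand.

Without the tax, 579 − 6P = 3.5P + 123 gives 9.5P = 456, so P* = $48 and Q* = 291.
With the tax collected from sellers, supply shifts: Qs = 3.5(P − 19) + 123.
New equilibrium: buyers pay $55, sellers receive $36, Q = 249. (Wedge: Pb − Ps = 19.)
ΔCS is the trapezoid between Q = 249 and Q = 291 of height $7: ½ · (291 + 249) · 7 = $1890.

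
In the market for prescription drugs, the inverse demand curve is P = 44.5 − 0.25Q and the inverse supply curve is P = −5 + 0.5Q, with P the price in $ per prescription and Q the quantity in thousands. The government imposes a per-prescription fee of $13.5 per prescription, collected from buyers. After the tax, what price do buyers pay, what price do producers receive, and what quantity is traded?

Inverting to Q(P) form: Qd = 178 − 4P; Qs = 2P + 10.
Before the tax: set 178 − 4P = 2P + 10 → P* = $28, Q* = 66.
With the tax collected from buyers, demand (in seller-price terms) shifts: Qd = 178 − 4(P + 13.5).
Solving gives Q = 48 with buyers paying $32.5 and producers receiving $19 (the $13.5 wedge).

Buyers pay $32.5; producers receive $19; quantity = 48.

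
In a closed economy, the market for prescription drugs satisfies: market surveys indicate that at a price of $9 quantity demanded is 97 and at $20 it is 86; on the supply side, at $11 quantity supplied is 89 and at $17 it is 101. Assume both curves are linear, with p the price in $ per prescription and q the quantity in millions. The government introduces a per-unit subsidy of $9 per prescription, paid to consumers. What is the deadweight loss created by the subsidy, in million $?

Demand slope: (86 − 97)/(20 − 9) = -1, so qd = 106 − p.
Supply slope: (101 − 89)/(17 − 11) = 2, so qs = 2p + 67.
Before the subsidy: set 106 − p = 2p + 67 → p* = $13, q* = 93.
With a per-unit subsidy paid to consumers, each effectively pays p − 9, so demand becomes qd = 106 − (p − 9).
Solving gives q = 99 with consumers paying $7 and suppliers receiving $16 (the $9 wedge).
Quantity rises by |ΔQ| = |93 − 99| = 6.
DWL = ½ · t · |ΔQ| = ½ · 9 · 6 = $27.

Deadweight loss = $27 million.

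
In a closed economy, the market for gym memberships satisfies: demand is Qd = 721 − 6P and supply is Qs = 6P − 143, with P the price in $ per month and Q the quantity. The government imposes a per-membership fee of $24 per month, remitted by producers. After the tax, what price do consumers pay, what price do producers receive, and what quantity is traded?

Consumers pay $84; producers receive $60; quantity = 217.

Without the tax, 721 − 6P = 6P − 143 gives 12P = 864, so P* = $72 and Q* = 289.
With the tax collected from producers, supply shifts: Qs = 6(P − 24) − 143.
Solving gives Q = 217 with consumers paying $84 and producers receiving $60 (the $24 wedge).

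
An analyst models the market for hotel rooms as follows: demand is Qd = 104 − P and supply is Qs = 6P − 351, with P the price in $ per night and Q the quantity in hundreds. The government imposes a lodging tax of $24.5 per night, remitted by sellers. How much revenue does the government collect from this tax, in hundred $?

Before the tax: set 104 − P = 6P − 351 → P* = $65, Q* = 39.
With the tax collected from sellers, supply shifts: Qs = 6(P − 24.5) − 351.
New equilibrium: buyers pay $86, sellers receive $61.5, Q = 18. (Wedge: Pb − Ps = 24.5.)
Revenue = t · Q = 24.5 · 18 = $441.

Tax revenue = $441 hundred.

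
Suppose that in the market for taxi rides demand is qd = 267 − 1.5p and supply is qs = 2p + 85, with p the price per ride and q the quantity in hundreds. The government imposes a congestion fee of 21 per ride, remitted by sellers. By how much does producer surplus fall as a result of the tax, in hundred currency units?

Producer surplus falls by 1620 hundred.

Without the tax, 267 − 1.5p = 2p + 85 gives 3.5p = 182, so p* = 52 and q* = 189.
With the tax collected from sellers, supply shifts: qs = 2(p − 21) + 85.
Solving gives q = 171 with consumers paying 64 and sellers receiving 43 (the 21 wedge).
ΔPS is the trapezoid between Q = 171 and Q = 189 of height 9: ½ · (189 + 171) · 9 = 1620.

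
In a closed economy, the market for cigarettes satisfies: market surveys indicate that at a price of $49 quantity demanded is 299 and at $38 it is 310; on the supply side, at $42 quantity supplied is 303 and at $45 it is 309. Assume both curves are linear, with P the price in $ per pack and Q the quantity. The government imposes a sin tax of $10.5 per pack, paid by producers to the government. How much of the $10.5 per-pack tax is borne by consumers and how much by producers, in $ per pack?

Consumers bear $7 per pack; producers bear $3.5 per pack.

Demand slope: (310 − 299)/(38 − 49) = -1, so Qd = 348 − P.
Supply slope: (309 − 303)/(45 − 42) = 2, so Qs = 2P + 219.
Before the tax: set 348 − P = 2P + 219 → P* = $43, Q* = 305.
With the tax collected from producers, supply shifts: Qs = 2(P − 10.5) + 219.
Solving gives Q = 298 with consumers paying $50 and producers receiving $39.5 (the $10.5 wedge).
Burden on consumers: $7; on producers: $3.5. (They sum to $10.5.)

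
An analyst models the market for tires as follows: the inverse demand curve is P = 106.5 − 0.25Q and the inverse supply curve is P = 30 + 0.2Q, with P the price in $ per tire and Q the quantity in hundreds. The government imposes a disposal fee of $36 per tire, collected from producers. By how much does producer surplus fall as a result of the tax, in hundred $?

Rewrite in direct form: Qd = 426 − 4P and Qs = 5P − 150.
Before the tax: set 426 − 4P = 5P − 150 → P* = $64, Q* = 170.
With the tax collected from producers, supply shifts: Qs = 5(P − 36) − 150.
New equilibrium: buyers pay $84, producers receive $48, Q = 90. (Wedge: Pb − Ps = 36.)
ΔPS is the trapezoid between Q = 90 and Q = 170 of height $16: ½ · (170 + 90) · 16 = $2080.

Producer surplus falls by $2080 hundred.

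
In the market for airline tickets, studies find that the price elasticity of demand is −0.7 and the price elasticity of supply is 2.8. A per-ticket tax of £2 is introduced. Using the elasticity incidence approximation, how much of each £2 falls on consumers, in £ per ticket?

Consumers bear ≈ £1.6 per ticket.

Incidence ratio: consumers' share ≈ εs / (εs + |εd|) = 2.8 / (2.8 + 0.7) = 0.8.
So consumers bear ≈ 0.8 × £2 = £1.6; suppliers bear £0.4.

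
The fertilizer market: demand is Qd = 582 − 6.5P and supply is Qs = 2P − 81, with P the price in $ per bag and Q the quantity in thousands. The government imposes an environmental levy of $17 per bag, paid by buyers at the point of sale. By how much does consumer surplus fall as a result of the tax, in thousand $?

Without the tax, 582 − 6.5P = 2P − 81 gives 8.5P = 663, so P* = $78 and Q* = 75.
With the tax collected from buyers, demand (in seller-price terms) shifts: Qd = 582 − 6.5(P + 17).
New equilibrium: buyers pay $82, suppliers receive $65, Q = 49. (Wedge: Pb − Ps = 17.)
ΔCS is the trapezoid between Q = 49 and Q = 75 of height $4: ½ · (75 + 49) · 4 = $248.

Consumer surplus falls by $248 thousand.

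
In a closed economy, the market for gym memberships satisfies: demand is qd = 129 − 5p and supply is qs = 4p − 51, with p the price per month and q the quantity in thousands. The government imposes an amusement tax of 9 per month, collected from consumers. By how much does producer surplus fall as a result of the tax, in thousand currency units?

Producer surplus falls by 95 thousand.

Without the tax, 129 − 5p = 4p − 51 gives 9p = 180, so p* = 20 and q* = 29.
With the tax collected from consumers, demand (in seller-price terms) shifts: qd = 129 − 5(p + 9).
Solving gives q = 9 with consumers paying 24 and producers receiving 15 (the 9 wedge).
ΔPS is the trapezoid between Q = 9 and Q = 29 of height 5: ½ · (29 + 9) · 5 = 95.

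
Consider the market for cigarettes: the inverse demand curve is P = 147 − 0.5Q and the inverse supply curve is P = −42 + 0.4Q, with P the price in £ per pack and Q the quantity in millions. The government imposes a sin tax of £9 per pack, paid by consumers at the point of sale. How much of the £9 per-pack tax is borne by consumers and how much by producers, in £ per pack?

Rewrite in direct form: Qd = 294 − 2P and Qs = 2.5P + 105.
Before the tax: set 294 − 2P = 2.5P + 105 → P* = £42, Q* = 210.
With the tax collected from consumers, demand (in seller-price terms) shifts: Qd = 294 − 2(P + 9).
New equilibrium: consumers pay £47, producers receive £38, Q = 200. (Wedge: Pb − Ps = 9.)
Burden on consumers: £5; on producers: £4. (They sum to £9.)
The less price-elastic side of the market bears the larger share of a per-unit tax.

Consumers bear £5 per pack; producers bear £4 per pack.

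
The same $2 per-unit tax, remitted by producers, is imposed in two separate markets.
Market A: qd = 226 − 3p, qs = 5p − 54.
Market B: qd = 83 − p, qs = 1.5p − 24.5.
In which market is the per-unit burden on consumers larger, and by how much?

Market A: pre-tax p* = $35, q* = 121; post-tax q = 117.25; per-unit burden on consumers = $1.25.
Market B: pre-tax p* = $43, q* = 40; post-tax q = 38.8; per-unit burden on consumers = $1.2.
Difference: $1.25 vs $1.2 → market A is larger by $0.05.

Market A, by $0.05.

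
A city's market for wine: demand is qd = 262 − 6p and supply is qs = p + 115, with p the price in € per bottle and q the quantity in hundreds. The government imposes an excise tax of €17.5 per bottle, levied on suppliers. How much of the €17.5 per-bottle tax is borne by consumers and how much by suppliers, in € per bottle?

Consumers bear €2.5 per bottle; suppliers bear €15 per bottle.

Before the tax: set 262 − 6p = p + 115 → p* = €21, q* = 136.
With the tax collected from suppliers, supply shifts: qs = (p − 17.5) + 115.
Solving gives q = 121 with consumers paying €23.5 and suppliers receiving €6 (the €17.5 wedge).
Burden on consumers: €2.5; on suppliers: €15. (They sum to €17.5.)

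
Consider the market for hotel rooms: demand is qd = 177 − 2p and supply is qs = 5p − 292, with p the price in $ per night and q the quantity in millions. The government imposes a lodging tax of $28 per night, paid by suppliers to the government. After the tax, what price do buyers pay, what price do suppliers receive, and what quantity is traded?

Without the tax, 177 − 2p = 5p − 292 gives 7p = 469, so p* = $67 and q* = 43.
With the tax collected from suppliers, supply shifts: qs = 5(p − 28) − 292.
New equilibrium: buyers pay $87, suppliers receive $59, q = 3. (Wedge: pb − ps = 28.)
The less price-elastic side of the market bears the larger share of a per-unit tax.

Buyers pay $87; suppliers receive $59; quantity = 3.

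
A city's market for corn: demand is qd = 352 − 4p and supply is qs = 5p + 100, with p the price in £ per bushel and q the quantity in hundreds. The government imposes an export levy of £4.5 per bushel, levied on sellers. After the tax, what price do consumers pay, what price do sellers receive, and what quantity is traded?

Consumers pay £30.5; sellers receive £26; quantity = 230.

Before the tax: set 352 − 4p = 5p + 100 → p* = £28, q* = 240.
With the tax collected from sellers, supply shifts: qs = 5(p − 4.5) + 100.
New equilibrium: consumers pay £30.5, sellers receive £26, q = 230. (Wedge: pb − ps = 4.5.)
The less price-elastic side of the market bears the larger share of a per-unit tax.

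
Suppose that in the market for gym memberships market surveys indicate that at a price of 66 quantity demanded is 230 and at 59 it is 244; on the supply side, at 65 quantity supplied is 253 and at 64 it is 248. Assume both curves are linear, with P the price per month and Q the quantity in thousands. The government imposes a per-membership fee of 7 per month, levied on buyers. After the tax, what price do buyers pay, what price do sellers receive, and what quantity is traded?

Buyers pay 67; sellers receive 60; quantity = 228.

Demand slope: (244 − 230)/(59 − 66) = -2, so Qd = 362 − 2P.
Supply slope: (248 − 253)/(64 − 65) = 5, so Qs = 5P − 72.
Without the tax, 362 − 2P = 5P − 72 gives 7P = 434, so P* = 62 and Q* = 238.
With the tax collected from buyers, demand (in seller-price terms) shifts: Qd = 362 − 2(P + 7).
Solving gives Q = 228 with buyers paying 67 and sellers receiving 60 (the 7 wedge).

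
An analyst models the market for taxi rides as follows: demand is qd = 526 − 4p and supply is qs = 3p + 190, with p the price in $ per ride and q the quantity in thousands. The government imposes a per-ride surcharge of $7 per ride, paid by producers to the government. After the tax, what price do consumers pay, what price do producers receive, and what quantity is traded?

Without the tax, 526 − 4p = 3p + 190 gives 7p = 336, so p* = $48 and q* = 334.
With the tax collected from producers, supply shifts: qs = 3(p − 7) + 190.
New equilibrium: consumers pay $51, producers receive $44, q = 322. (Wedge: pb − ps = 7.)
The less price-elastic side of the market bears the larger share of a per-unit tax.

Consumers pay $51; producers receive $44; quantity = 322.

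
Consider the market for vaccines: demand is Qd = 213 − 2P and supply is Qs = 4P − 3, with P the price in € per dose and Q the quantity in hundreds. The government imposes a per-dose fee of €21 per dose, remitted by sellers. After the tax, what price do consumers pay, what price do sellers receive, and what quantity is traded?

Before the tax: set 213 − 2P = 4P − 3 → P* = €36, Q* = 141.
With the tax collected from sellers, supply shifts: Qs = 4(P − 21) − 3.
New equilibrium: consumers pay €50, sellers receive €29, Q = 113. (Wedge: Pb − Ps = 21.)
The less price-elastic side of the market bears the larger share of a per-unit tax.

Consumers pay €50; sellers receive €29; quantity = 113.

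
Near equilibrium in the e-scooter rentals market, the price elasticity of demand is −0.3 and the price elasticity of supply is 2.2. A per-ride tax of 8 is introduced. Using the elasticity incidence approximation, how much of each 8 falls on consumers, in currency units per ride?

Incidence ratio: consumers' share ≈ εs / (εs + |εd|) = 2.2 / (2.2 + 0.3) = 0.88.
So consumers bear ≈ 0.88 × 8 = 7.04; sellers bear 0.96.

Consumers bear ≈ 7.04 per ride.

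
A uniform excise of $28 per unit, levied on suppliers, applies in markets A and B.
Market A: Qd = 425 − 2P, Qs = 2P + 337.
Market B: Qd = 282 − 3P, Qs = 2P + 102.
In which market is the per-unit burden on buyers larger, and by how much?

Market A: pre-tax P* = $22, Q* = 381; post-tax Q = 353; per-unit burden on buyers = $14.
Market B: pre-tax P* = $36, Q* = 174; post-tax Q = 140.4; per-unit burden on buyers = $11.2.
Difference: $14 vs $11.2 → market A is larger by $2.8.

Market A, by $2.8.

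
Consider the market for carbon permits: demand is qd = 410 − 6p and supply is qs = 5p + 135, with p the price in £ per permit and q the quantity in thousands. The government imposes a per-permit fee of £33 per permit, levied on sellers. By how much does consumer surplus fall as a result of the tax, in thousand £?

Without the tax, 410 − 6p = 5p + 135 gives 11p = 275, so p* = £25 and q* = 260.
With the tax collected from sellers, supply shifts: qs = 5(p − 33) + 135.
Solving gives q = 170 with buyers paying £40 and sellers receiving £7 (the £33 wedge).
ΔCS is the trapezoid between Q = 170 and Q = 260 of height £15: ½ · (260 + 170) · 15 = £3225.

Consumer surplus falls by £3225 thousand.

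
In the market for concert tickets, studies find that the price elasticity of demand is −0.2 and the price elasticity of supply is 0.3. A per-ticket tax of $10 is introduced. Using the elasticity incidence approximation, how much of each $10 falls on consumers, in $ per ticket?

Consumers bear ≈ $6 per ticket.

Incidence ratio: consumers' share ≈ εs / (εs + |εd|) = 0.3 / (0.3 + 0.2) = 0.6.
So consumers bear ≈ 0.6 × $10 = $6; sellers bear $4.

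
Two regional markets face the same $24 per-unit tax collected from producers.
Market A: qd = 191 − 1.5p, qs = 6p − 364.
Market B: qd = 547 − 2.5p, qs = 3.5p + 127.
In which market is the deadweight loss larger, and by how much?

Market A: pre-tax p* = $74, q* = 80; post-tax q = 51.2; deadweight loss = $345.6.
Market B: pre-tax p* = $70, q* = 372; post-tax q = 337; deadweight loss = $420.
Difference: $345.6 vs $420 → market B is larger by $74.4.

Market B, by $74.4.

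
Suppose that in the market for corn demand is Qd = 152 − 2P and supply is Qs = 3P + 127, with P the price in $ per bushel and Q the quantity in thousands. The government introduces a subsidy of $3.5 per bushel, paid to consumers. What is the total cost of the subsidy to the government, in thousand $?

Government outlay = $511.7 thousand.

Before the subsidy: set 152 − 2P = 3P + 127 → P* = $5, Q* = 142.
With a per-unit subsidy paid to consumers, each effectively pays P − 3.5, so demand becomes Qd = 152 − 2(P − 3.5).
New equilibrium: consumers pay $2.9, suppliers receive $6.4, Q = 146.2. (Wedge: Pb − Ps = −3.5.)
Outlay = t · Q = 3.5 · 146.2 = $511.7.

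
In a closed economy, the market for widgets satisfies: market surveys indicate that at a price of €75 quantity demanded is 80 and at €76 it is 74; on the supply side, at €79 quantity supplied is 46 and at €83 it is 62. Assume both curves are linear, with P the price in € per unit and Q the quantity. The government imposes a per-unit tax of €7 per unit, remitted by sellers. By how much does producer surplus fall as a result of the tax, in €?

Demand slope: (74 − 80)/(76 − 75) = -6, so Qd = 530 − 6P.
Supply slope: (62 − 46)/(83 − 79) = 4, so Qs = 4P − 270.
Before the tax: set 530 − 6P = 4P − 270 → P* = €80, Q* = 50.
With the tax collected from sellers, supply shifts: Qs = 4(P − 7) − 270.
Solving gives Q = 33.2 with buyers paying €82.8 and sellers receiving €75.8 (the €7 wedge).
ΔPS is the trapezoid between Q = 33.2 and Q = 50 of height €4.2: ½ · (50 + 33.2) · 4.2 = €174.72.

Producer surplus falls by €174.72.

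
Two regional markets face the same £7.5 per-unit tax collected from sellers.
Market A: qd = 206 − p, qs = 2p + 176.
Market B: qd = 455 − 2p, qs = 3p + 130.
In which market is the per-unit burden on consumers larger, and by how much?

Market A, by £0.5.

Market A: pre-tax p* = £10, q* = 196; post-tax q = 191; per-unit burden on consumers = £5.
Market B: pre-tax p* = £65, q* = 325; post-tax q = 316; per-unit burden on consumers = £4.5.
Difference: £5 vs £4.5 → market A is larger by £0.5.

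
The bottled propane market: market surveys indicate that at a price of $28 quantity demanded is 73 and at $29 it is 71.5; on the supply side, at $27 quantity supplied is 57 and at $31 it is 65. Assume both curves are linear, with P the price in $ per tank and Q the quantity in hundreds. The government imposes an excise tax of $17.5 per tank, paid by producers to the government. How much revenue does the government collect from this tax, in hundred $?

Demand slope: (71.5 − 73)/(29 − 28) = -1.5, so Qd = 115 − 1.5P.
Supply slope: (65 − 57)/(31 − 27) = 2, so Qs = 2P + 3.
Before the tax: set 115 − 1.5P = 2P + 3 → P* = $32, Q* = 67.
With the tax collected from producers, supply shifts: Qs = 2(P − 17.5) + 3.
New equilibrium: buyers pay $42, producers receive $24.5, Q = 52. (Wedge: Pb − Ps = 17.5.)
Revenue = t · Q = 17.5 · 52 = $910.

Tax revenue = $910 hundred.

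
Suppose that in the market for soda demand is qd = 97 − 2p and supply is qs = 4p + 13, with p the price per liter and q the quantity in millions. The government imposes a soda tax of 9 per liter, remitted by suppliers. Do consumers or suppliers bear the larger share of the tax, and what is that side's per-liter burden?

Before the tax: set 97 − 2p = 4p + 13 → p* = 14, q* = 69.
With the tax collected from suppliers, supply shifts: qs = 4(p − 9) + 13.
New equilibrium: consumers pay 20, suppliers receive 11, q = 57. (Wedge: pb − ps = 9.)
Per-liter burden: consumers 6, suppliers 3.
Consumers take the larger share because demand is less price-elastic here (demand slope 2 vs supply slope 4).
The less price-elastic side of the market bears the larger share of a per-unit tax.

Consumers bear the larger share: 6 per liter.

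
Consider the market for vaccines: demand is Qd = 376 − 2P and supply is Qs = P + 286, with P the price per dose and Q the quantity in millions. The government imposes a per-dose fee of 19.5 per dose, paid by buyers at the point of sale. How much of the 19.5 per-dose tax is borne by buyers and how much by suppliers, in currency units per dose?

Without the tax, 376 − 2P = P + 286 gives 3P = 90, so P* = 30 and Q* = 316.
With the tax collected from buyers, demand (in seller-price terms) shifts: Qd = 376 − 2(P + 19.5).
Solving gives Q = 303 with buyers paying 36.5 and suppliers receiving 17 (the 19.5 wedge).
Burden on buyers: 6.5; on suppliers: 13. (They sum to 19.5.)
The less price-elastic side of the market bears the larger share of a per-unit tax.

Buyers bear 6.5 per dose; suppliers bear 13 per dose.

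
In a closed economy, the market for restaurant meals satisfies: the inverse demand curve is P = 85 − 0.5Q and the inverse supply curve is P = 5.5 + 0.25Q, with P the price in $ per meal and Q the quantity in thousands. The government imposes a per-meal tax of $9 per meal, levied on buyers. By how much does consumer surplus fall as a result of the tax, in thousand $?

Inverting to Q(P) form: Qd = 170 − 2P; Qs = 4P − 22.
Before the tax: set 170 − 2P = 4P − 22 → P* = $32, Q* = 106.
With the tax collected from buyers, demand (in seller-price terms) shifts: Qd = 170 − 2(P + 9).
Solving gives Q = 94 with buyers paying $38 and suppliers receiving $29 (the $9 wedge).
ΔCS is the trapezoid between Q = 94 and Q = 106 of height $6: ½ · (106 + 94) · 6 = $600.

Consumer surplus falls by $600 thousand.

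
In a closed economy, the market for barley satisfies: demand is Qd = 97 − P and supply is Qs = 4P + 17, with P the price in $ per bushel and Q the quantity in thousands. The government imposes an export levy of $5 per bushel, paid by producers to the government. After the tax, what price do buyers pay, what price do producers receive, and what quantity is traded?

Without the tax, 97 − P = 4P + 17 gives 5P = 80, so P* = $16 and Q* = 81.
With the tax collected from producers, supply shifts: Qs = 4(P − 5) + 17.
Solving gives Q = 77 with buyers paying $20 and producers receiving $15 (the $5 wedge).
The less price-elastic side of the market bears the larger share of a per-unit tax.

Buyers pay $20; producers receive $15; quantity = 77.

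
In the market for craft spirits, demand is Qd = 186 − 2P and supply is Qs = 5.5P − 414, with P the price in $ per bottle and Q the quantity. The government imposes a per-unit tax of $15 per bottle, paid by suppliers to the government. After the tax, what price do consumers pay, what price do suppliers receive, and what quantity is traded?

Before the tax: set 186 − 2P = 5.5P − 414 → P* = $80, Q* = 26.
With the tax collected from suppliers, supply shifts: Qs = 5.5(P − 15) − 414.
New equilibrium: consumers pay $91, suppliers receive $76, Q = 4. (Wedge: Pb − Ps = 15.)

Consumers pay $91; suppliers receive $76; quantity = 4.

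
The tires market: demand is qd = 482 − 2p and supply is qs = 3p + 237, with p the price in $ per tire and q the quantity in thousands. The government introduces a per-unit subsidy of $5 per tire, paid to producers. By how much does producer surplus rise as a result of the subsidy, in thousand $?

Producer surplus rises by $774 thousand.

Before the subsidy: set 482 − 2p = 3p + 237 → p* = $49, q* = 384.
With a per-unit subsidy paid to producers, each receives p + 5 per unit sold, so supply becomes qs = 3(p + 5) + 237.
Solving gives q = 390 with consumers paying $46 and producers receiving $51 (the $5 wedge).
ΔPS is the trapezoid between Q = 390 and Q = 384 of height $2: ½ · (384 + 390) · 2 = $774.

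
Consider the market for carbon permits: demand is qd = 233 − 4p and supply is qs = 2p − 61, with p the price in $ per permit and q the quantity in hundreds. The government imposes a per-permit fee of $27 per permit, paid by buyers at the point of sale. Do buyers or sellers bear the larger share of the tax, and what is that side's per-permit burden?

Sellers bear the larger share: $18 per permit.

Before the tax: set 233 − 4p = 2p − 61 → p* = $49, q* = 37.
With the tax collected from buyers, demand (in seller-price terms) shifts: qd = 233 − 4(p + 27).
Solving gives q = 1 with buyers paying $58 and sellers receiving $31 (the $27 wedge).
Per-permit burden: buyers $9, sellers $18.
Sellers take the larger share because supply is less price-elastic here (demand slope 4 vs supply slope 2).
The less price-elastic side of the market bears the larger share of a per-unit tax.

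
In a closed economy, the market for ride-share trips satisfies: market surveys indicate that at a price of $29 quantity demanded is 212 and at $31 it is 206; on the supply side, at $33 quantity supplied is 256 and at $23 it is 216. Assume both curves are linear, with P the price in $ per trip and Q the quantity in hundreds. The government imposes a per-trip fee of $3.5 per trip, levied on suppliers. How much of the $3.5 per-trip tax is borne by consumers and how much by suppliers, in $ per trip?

Consumers bear $2 per trip; suppliers bear $1.5 per trip.

Demand slope: (206 − 212)/(31 − 29) = -3, so Qd = 299 − 3P.
Supply slope: (216 − 256)/(23 − 33) = 4, so Qs = 4P + 124.
Without the tax, 299 − 3P = 4P + 124 gives 7P = 175, so P* = $25 and Q* = 224.
With the tax collected from suppliers, supply shifts: Qs = 4(P − 3.5) + 124.
New equilibrium: consumers pay $27, suppliers receive $23.5, Q = 218. (Wedge: Pb − Ps = 3.5.)
Burden on consumers: $2; on suppliers: $1.5. (They sum to $3.5.)
The less price-elastic side of the market bears the larger share of a per-unit tax.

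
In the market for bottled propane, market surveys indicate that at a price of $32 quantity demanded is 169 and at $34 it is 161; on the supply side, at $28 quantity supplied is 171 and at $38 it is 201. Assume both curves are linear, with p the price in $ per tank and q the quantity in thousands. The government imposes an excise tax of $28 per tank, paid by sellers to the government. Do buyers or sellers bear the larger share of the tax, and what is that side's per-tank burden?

Demand slope: (161 − 169)/(34 − 32) = -4, so qd = 297 − 4p.
Supply slope: (201 − 171)/(38 − 28) = 3, so qs = 3p + 87.
Without the tax, 297 − 4p = 3p + 87 gives 7p = 210, so p* = $30 and q* = 177.
With the tax collected from sellers, supply shifts: qs = 3(p − 28) + 87.
Solving gives q = 129 with buyers paying $42 and sellers receiving $14 (the $28 wedge).
Per-tank burden: buyers $12, sellers $16.
Sellers take the larger share because supply is less price-elastic here (demand slope 4 vs supply slope 3).
The less price-elastic side of the market bears the larger share of a per-unit tax.

Sellers bear the larger share: $16 per tank.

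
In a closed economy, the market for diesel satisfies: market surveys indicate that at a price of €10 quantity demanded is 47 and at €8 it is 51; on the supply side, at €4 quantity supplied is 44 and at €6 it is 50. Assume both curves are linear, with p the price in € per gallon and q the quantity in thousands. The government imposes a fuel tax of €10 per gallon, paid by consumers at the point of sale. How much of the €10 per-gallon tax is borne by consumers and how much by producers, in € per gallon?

Demand slope: (51 − 47)/(8 − 10) = -2, so qd = 67 − 2p.
Supply slope: (50 − 44)/(6 − 4) = 3, so qs = 3p + 32.
Without the tax, 67 − 2p = 3p + 32 gives 5p = 35, so p* = €7 and q* = 53.
With the tax collected from consumers, demand (in seller-price terms) shifts: qd = 67 − 2(p + 10).
Solving gives q = 41 with consumers paying €13 and producers receiving €3 (the €10 wedge).
Burden on consumers: €6; on producers: €4. (They sum to €10.)

Consumers bear €6 per gallon; producers bear €4 per gallon.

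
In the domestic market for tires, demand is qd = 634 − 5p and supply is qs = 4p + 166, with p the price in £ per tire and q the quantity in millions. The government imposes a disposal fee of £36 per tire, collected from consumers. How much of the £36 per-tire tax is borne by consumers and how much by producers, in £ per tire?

Without the tax, 634 − 5p = 4p + 166 gives 9p = 468, so p* = £52 and q* = 374.
With the tax collected from consumers, demand (in seller-price terms) shifts: qd = 634 − 5(p + 36).
New equilibrium: consumers pay £68, producers receive £32, q = 294. (Wedge: pb − ps = 36.)
Burden on consumers: £16; on producers: £20. (They sum to £36.)
The less price-elastic side of the market bears the larger share of a per-unit tax.

Consumers bear £16 per tire; producers bear £20 per tire.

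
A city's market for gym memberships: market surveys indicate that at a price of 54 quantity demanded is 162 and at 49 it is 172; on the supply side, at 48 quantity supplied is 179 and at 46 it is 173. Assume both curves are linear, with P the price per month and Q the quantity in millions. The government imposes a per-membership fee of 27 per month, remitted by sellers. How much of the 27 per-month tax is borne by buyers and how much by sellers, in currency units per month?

Buyers bear 16.2 per month; sellers bear 10.8 per month.

Demand slope: (172 − 162)/(49 − 54) = -2, so Qd = 270 − 2P.
Supply slope: (173 − 179)/(46 − 48) = 3, so Qs = 3P + 35.
Before the tax: set 270 − 2P = 3P + 35 → P* = 47, Q* = 176.
With the tax collected from sellers, supply shifts: Qs = 3(P − 27) + 35.
Solving gives Q = 143.6 with buyers paying 63.2 and sellers receiving 36.2 (the 27 wedge).
Burden on buyers: 16.2; on sellers: 10.8. (They sum to 27.)
The less price-elastic side of the market bears the larger share of a per-unit tax.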